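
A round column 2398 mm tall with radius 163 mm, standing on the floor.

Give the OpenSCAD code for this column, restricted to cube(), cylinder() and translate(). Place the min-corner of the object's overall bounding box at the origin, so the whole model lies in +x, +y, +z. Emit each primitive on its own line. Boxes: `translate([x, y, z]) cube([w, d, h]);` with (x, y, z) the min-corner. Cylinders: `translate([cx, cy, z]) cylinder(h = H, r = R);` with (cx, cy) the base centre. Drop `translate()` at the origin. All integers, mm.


translate([163, 163, 0]) cylinder(h = 2398, r = 163);


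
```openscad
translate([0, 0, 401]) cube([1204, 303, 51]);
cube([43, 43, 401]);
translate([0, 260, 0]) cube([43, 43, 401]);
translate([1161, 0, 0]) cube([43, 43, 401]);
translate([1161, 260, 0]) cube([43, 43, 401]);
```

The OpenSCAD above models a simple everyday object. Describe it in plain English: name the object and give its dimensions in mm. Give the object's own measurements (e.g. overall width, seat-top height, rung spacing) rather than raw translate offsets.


A long wooden bench with a 1204 mm (x) × 303 mm (y) seat, 51 mm thick, its top surface 452 mm above the floor. Four 43 mm square legs at the seat corners, flush with the edges, run from z = 0 to the seat underside.


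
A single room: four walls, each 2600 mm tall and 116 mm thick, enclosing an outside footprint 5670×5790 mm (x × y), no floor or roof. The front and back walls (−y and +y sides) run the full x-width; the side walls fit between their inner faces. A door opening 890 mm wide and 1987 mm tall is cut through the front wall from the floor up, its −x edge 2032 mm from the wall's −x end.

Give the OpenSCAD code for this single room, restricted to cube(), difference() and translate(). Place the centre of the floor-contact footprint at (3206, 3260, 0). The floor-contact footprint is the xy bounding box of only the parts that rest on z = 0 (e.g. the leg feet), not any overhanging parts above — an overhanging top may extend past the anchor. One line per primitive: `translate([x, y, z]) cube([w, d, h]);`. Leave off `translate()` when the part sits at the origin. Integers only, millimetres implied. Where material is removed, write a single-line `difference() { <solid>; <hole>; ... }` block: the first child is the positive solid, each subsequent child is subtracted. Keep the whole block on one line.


difference() { translate([371, 365, 0]) cube([5670, 116, 2600]); translate([2403, 365, 0]) cube([890, 116, 1987]); }
translate([371, 6039, 0]) cube([5670, 116, 2600]);
translate([371, 481, 0]) cube([116, 5558, 2600]);
translate([5925, 481, 0]) cube([116, 5558, 2600]);


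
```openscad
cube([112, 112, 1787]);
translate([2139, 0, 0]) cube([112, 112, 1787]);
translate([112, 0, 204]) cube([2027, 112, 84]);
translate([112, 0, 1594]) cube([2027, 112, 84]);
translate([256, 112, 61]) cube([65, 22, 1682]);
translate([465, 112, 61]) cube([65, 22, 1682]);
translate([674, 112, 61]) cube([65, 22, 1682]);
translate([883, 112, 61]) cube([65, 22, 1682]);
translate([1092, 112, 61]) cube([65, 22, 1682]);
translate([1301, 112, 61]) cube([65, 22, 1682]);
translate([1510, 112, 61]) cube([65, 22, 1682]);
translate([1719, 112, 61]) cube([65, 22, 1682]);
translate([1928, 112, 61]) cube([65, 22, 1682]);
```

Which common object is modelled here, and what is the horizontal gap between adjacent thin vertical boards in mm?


A fence section. The picket gap is 144 mm.

Two posts, two rails, 9 pickets — a fence section. Span 2027 mm holds 9 pickets of 65 mm with 10 equal gaps: ⌊(2027 − 9·65) / 10⌋ = 144 mm.


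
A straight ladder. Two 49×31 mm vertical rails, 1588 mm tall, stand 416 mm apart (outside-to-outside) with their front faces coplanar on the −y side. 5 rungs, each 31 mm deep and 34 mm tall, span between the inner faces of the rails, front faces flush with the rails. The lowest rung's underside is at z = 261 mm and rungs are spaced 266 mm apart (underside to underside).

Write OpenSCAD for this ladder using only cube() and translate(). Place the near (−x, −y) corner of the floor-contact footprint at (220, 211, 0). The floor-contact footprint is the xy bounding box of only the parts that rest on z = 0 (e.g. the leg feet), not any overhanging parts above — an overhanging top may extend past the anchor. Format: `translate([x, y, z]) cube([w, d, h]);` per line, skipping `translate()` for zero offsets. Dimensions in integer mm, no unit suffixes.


translate([220, 211, 0]) cube([49, 31, 1588]);
translate([587, 211, 0]) cube([49, 31, 1588]);
translate([269, 211, 261]) cube([318, 31, 34]);
translate([269, 211, 527]) cube([318, 31, 34]);
translate([269, 211, 793]) cube([318, 31, 34]);
translate([269, 211, 1059]) cube([318, 31, 34]);
translate([269, 211, 1325]) cube([318, 31, 34]);


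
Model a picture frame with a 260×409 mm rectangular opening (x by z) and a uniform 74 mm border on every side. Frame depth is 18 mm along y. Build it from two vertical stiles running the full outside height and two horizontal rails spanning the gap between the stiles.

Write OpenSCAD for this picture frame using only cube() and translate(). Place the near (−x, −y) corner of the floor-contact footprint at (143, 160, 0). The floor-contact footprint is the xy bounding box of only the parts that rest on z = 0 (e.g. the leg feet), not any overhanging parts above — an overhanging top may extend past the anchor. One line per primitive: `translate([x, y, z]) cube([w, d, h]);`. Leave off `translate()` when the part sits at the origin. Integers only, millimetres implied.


translate([143, 160, 0]) cube([74, 18, 557]);
translate([477, 160, 0]) cube([74, 18, 557]);
translate([217, 160, 0]) cube([260, 18, 74]);
translate([217, 160, 483]) cube([260, 18, 74]);


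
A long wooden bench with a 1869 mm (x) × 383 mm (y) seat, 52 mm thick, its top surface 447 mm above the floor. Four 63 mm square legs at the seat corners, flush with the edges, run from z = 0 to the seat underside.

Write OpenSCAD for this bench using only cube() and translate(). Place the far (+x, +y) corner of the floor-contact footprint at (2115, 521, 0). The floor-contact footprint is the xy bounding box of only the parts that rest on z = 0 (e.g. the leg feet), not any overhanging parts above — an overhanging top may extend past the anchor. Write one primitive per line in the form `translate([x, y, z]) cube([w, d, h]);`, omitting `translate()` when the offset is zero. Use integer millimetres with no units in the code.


translate([246, 138, 395]) cube([1869, 383, 52]);
translate([246, 138, 0]) cube([63, 63, 395]);
translate([246, 458, 0]) cube([63, 63, 395]);
translate([2052, 138, 0]) cube([63, 63, 395]);
translate([2052, 458, 0]) cube([63, 63, 395]);


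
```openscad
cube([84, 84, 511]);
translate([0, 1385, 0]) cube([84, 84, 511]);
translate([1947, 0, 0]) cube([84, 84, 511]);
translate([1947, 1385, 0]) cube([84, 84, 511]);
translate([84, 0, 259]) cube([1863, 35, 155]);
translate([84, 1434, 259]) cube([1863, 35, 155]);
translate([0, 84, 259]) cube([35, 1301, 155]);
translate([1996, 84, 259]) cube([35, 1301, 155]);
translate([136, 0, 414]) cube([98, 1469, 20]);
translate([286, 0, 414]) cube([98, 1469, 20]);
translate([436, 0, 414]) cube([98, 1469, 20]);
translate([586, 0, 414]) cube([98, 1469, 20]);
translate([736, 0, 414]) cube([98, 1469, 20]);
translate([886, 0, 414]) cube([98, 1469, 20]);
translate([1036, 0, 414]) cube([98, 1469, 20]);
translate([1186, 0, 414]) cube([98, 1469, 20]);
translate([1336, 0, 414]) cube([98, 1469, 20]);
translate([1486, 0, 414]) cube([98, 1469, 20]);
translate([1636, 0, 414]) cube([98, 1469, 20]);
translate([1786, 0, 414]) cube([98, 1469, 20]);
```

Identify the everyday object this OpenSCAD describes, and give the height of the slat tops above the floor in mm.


A bed frame. The slat-top height is 434 mm.

Four posts, four rails, and a row of slats — a bed frame. Slats sit on the rails at z = 259 + 155 = 414; with slat thickness 20, the top is 434 mm.


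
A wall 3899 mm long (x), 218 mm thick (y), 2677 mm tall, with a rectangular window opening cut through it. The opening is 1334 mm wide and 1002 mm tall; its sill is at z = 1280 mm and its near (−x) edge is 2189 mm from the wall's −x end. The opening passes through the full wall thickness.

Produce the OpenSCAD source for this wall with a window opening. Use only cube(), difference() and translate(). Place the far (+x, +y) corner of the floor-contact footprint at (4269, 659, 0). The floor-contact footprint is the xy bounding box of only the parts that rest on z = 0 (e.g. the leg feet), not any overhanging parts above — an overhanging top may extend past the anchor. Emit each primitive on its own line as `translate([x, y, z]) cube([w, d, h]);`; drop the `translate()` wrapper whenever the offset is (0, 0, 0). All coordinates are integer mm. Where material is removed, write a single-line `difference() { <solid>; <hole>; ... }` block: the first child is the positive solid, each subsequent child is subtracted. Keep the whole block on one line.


difference() { translate([370, 441, 0]) cube([3899, 218, 2677]); translate([2559, 441, 1280]) cube([1334, 218, 1002]); }


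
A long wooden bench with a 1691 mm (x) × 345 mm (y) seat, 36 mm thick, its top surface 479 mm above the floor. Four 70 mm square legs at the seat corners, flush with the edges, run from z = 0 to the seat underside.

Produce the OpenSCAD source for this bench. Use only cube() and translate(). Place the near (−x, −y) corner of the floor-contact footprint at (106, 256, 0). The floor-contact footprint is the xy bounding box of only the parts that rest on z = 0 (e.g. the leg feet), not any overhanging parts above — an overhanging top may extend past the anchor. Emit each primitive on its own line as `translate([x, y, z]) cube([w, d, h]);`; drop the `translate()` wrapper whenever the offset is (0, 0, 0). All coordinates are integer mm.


translate([106, 256, 443]) cube([1691, 345, 36]);
translate([106, 256, 0]) cube([70, 70, 443]);
translate([106, 531, 0]) cube([70, 70, 443]);
translate([1727, 256, 0]) cube([70, 70, 443]);
translate([1727, 531, 0]) cube([70, 70, 443]);


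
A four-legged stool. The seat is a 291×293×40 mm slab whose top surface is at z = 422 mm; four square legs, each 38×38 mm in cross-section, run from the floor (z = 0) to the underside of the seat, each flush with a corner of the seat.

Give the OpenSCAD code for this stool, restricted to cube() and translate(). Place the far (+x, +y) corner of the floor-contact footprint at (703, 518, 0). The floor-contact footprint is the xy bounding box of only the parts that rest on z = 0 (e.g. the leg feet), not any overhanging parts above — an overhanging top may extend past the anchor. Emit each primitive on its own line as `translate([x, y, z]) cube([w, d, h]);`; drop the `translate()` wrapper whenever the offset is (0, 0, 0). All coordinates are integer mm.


translate([412, 225, 382]) cube([291, 293, 40]);
translate([412, 225, 0]) cube([38, 38, 382]);
translate([665, 225, 0]) cube([38, 38, 382]);
translate([412, 480, 0]) cube([38, 38, 382]);
translate([665, 480, 0]) cube([38, 38, 382]);


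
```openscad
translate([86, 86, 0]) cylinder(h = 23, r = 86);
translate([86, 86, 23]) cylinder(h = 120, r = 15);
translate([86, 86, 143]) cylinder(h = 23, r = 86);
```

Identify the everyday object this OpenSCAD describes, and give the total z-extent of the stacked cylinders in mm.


A spool. The overall height is 166 mm.

Three coaxial cylinders, large–small–large — a spool. Two 23 mm flanges and a 120 mm core give 23 + 120 + 23 = 166 mm.


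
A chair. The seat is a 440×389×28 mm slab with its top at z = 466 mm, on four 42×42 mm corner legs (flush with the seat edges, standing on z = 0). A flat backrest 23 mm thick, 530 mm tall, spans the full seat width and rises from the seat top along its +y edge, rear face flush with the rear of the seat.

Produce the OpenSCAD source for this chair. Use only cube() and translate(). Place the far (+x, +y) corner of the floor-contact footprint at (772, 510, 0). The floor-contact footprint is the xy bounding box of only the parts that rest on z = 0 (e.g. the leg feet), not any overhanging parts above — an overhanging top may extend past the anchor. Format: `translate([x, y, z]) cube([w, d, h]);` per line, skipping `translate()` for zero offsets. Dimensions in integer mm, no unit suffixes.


translate([332, 121, 438]) cube([440, 389, 28]);
translate([332, 121, 0]) cube([42, 42, 438]);
translate([730, 121, 0]) cube([42, 42, 438]);
translate([332, 468, 0]) cube([42, 42, 438]);
translate([730, 468, 0]) cube([42, 42, 438]);
translate([332, 487, 466]) cube([440, 23, 530]);


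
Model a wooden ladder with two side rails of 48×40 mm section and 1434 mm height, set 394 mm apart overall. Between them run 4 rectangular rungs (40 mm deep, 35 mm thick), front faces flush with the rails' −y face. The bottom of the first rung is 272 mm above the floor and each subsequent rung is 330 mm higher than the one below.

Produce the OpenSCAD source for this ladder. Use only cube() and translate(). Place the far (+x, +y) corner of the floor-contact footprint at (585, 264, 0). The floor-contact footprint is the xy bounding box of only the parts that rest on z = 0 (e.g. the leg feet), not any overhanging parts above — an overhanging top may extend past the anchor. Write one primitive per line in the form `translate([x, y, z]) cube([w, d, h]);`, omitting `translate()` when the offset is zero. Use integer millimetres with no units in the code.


// rung span = 394 - 2*48 = 298
// rung[k] z = 272 + k*330
translate([191, 224, 0]) cube([48, 40, 1434]);
translate([537, 224, 0]) cube([48, 40, 1434]);
translate([239, 224, 272]) cube([298, 40, 35]);
translate([239, 224, 602]) cube([298, 40, 35]);
translate([239, 224, 932]) cube([298, 40, 35]);
translate([239, 224, 1262]) cube([298, 40, 35]);


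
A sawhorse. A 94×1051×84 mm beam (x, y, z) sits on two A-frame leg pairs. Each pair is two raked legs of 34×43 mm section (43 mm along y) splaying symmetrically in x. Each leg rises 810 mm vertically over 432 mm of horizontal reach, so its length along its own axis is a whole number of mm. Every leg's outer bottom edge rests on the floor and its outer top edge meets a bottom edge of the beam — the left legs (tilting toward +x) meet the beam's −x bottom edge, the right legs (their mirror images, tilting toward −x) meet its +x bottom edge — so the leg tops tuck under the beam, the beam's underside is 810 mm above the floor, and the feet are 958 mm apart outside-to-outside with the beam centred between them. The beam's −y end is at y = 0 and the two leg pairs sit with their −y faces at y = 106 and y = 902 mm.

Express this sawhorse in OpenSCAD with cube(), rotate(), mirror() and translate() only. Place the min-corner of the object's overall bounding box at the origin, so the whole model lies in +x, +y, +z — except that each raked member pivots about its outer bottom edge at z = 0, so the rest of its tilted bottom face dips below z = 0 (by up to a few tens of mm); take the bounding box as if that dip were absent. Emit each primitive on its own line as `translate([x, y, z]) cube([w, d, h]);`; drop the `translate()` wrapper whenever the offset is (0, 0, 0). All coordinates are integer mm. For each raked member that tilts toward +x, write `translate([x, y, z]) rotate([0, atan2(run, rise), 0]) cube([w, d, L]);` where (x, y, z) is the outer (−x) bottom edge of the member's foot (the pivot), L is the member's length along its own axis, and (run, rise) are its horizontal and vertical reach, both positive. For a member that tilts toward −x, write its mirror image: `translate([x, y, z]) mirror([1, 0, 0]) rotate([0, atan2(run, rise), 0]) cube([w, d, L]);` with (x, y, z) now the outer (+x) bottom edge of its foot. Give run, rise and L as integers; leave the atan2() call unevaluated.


translate([432, 0, 810]) cube([94, 1051, 84]);
translate([0, 106, 0]) rotate([0, atan2(432, 810), 0]) cube([34, 43, 918]);
translate([958, 106, 0]) mirror([1, 0, 0]) rotate([0, atan2(432, 810), 0]) cube([34, 43, 918]);
translate([0, 902, 0]) rotate([0, atan2(432, 810), 0]) cube([34, 43, 918]);
translate([958, 902, 0]) mirror([1, 0, 0]) rotate([0, atan2(432, 810), 0]) cube([34, 43, 918]);


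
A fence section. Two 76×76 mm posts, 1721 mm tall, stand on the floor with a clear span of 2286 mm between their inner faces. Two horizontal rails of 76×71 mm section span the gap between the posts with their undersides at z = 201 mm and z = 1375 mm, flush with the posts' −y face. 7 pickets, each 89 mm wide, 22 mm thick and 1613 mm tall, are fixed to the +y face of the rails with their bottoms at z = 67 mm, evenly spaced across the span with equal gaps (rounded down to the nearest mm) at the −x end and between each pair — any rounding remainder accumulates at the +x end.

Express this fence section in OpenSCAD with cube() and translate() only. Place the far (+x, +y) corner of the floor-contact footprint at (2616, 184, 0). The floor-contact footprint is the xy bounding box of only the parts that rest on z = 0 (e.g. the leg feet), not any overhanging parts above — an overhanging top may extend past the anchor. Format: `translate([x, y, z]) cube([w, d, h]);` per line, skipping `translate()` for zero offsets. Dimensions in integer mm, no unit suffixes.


translate([178, 108, 0]) cube([76, 76, 1721]);
translate([2540, 108, 0]) cube([76, 76, 1721]);
translate([254, 108, 201]) cube([2286, 76, 71]);
translate([254, 108, 1375]) cube([2286, 76, 71]);
translate([461, 184, 67]) cube([89, 22, 1613]);
translate([757, 184, 67]) cube([89, 22, 1613]);
translate([1053, 184, 67]) cube([89, 22, 1613]);
translate([1349, 184, 67]) cube([89, 22, 1613]);
translate([1645, 184, 67]) cube([89, 22, 1613]);
translate([1941, 184, 67]) cube([89, 22, 1613]);
translate([2237, 184, 67]) cube([89, 22, 1613]);


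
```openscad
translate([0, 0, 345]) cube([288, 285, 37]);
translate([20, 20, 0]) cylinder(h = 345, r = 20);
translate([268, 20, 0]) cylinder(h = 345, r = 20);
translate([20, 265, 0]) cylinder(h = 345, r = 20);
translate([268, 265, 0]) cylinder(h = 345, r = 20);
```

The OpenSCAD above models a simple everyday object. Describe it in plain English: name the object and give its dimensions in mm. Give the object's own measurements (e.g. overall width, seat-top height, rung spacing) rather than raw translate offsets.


A simple wooden stool: a rectangular seat 288 mm (x) by 285 mm (y), 37 mm thick, top face at z = 382 mm, on four round legs, each 40 mm in diameter. The legs rest on z = 0, each leg's axis is inset half a diameter from the nearest pair of seat edges (so the leg's bounding box is flush with the corner).


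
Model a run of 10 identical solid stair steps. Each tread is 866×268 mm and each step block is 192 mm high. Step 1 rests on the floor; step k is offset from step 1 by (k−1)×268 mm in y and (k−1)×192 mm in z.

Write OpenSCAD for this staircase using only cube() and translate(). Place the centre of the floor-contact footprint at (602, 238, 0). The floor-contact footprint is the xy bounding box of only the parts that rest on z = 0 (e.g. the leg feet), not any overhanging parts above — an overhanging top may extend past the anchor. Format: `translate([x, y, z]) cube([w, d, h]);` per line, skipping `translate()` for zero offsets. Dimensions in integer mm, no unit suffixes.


translate([169, 104, 0]) cube([866, 268, 192]);
translate([169, 372, 192]) cube([866, 268, 192]);
translate([169, 640, 384]) cube([866, 268, 192]);
translate([169, 908, 576]) cube([866, 268, 192]);
translate([169, 1176, 768]) cube([866, 268, 192]);
translate([169, 1444, 960]) cube([866, 268, 192]);
translate([169, 1712, 1152]) cube([866, 268, 192]);
translate([169, 1980, 1344]) cube([866, 268, 192]);
translate([169, 2248, 1536]) cube([866, 268, 192]);
translate([169, 2516, 1728]) cube([866, 268, 192]);


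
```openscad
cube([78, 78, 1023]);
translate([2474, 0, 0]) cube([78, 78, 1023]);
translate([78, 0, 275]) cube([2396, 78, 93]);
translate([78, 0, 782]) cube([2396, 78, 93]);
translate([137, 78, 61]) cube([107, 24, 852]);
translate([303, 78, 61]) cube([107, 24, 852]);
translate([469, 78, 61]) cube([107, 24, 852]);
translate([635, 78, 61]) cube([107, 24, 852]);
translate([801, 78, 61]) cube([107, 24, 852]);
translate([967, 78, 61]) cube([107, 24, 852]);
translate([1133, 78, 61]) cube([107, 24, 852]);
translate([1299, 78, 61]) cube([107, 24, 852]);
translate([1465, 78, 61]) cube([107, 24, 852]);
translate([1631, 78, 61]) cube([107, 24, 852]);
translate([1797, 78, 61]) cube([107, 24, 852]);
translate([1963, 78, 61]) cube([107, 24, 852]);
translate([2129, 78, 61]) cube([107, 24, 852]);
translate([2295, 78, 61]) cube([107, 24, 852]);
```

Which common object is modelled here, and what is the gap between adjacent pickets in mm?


A fence section. The picket gap is 59 mm.

Two posts, two rails, 14 pickets — a fence section. Span 2396 mm holds 14 pickets of 107 mm with 15 equal gaps: ⌊(2396 − 14·107) / 15⌋ = 59 mm.


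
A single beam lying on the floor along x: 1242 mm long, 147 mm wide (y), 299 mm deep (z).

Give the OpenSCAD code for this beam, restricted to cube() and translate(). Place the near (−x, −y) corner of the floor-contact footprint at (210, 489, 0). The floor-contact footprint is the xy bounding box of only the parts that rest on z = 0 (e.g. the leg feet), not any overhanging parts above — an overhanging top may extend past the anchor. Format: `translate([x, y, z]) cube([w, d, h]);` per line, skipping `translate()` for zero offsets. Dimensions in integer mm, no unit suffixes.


translate([210, 489, 0]) cube([1242, 147, 299]);


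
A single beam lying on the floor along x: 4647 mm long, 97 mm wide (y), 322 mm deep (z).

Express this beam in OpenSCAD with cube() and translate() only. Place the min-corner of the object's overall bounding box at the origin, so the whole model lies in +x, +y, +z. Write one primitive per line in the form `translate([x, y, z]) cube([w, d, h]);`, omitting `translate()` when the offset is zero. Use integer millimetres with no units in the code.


cube([4647, 97, 322]);


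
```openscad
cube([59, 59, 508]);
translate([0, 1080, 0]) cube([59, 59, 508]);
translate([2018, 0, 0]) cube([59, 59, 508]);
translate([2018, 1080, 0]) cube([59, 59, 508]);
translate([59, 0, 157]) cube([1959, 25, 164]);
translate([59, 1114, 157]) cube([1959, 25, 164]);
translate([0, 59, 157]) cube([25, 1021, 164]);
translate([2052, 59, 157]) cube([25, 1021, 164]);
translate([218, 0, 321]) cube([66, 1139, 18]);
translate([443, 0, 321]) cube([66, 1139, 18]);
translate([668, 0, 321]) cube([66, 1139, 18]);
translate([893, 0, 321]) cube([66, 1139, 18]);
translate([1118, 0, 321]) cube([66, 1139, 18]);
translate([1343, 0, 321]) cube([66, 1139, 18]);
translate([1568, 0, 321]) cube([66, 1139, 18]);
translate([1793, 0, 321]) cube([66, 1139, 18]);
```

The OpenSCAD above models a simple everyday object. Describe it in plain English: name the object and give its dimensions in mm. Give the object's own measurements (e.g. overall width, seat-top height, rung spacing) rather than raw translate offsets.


A bed frame 2077 mm long (x) by 1139 mm wide (y). Four 59×59 mm corner posts, 508 mm tall, at the corners of the footprint. Four rails of 25 mm thickness and 164 mm height run between adjacent posts with their undersides at z = 157 mm, their outer faces flush with the outside of the frame (the two x-running rails run between the posts' inner faces; the two y-running rails run between the posts' inner faces). 8 slats, each 66 mm wide (x) and 18 mm thick, lie across the top of the two x-running rails, running the full 1139 mm width of the frame in y; along x they sit between the end posts with a 159 mm gap after the −x posts and between neighbouring slats and before the +x posts.


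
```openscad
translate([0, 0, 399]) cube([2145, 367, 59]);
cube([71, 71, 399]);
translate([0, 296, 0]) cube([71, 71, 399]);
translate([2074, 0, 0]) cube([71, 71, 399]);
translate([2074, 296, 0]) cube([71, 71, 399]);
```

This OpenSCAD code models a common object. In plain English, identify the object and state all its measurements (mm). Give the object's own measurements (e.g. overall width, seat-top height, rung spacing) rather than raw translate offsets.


A long wooden bench with a 2145 mm (x) × 367 mm (y) seat, 59 mm thick, its top surface 458 mm above the floor. Four 71 mm square legs at the seat corners, flush with the edges, run from z = 0 to the seat underside.


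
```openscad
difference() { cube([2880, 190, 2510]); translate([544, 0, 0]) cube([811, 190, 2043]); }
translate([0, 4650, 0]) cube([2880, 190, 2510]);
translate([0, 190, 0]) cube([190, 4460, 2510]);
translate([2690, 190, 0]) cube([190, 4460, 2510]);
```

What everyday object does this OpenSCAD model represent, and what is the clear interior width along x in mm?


A single room. The interior width is 2500 mm.

Four walls enclosing a rectangle with a door in the front wall — a room. Outside width 2880 minus two 190 mm walls gives 2500 mm.


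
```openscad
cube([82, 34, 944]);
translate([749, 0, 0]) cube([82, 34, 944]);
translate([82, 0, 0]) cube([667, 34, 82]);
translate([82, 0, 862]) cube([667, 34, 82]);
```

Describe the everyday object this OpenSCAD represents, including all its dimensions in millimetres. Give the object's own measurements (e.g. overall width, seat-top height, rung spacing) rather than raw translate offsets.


A rectangular picture frame lying in the x–z plane (depth along y). The opening is 667 mm wide (x) by 780 mm tall (z), surrounded by a border 82 mm wide on all four sides. The frame is 34 mm deep and is made of two full-height vertical stiles with two horizontal rails fitted between them.


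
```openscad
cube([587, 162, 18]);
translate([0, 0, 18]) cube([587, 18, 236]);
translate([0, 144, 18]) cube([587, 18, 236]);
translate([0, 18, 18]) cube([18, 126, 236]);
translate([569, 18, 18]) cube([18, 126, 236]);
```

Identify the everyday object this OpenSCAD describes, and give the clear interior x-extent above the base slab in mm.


An open box. The internal width is 551 mm.

A 587×162 base slab with four walls standing on it — an open box. The base is 587 mm wide and the walls are 18 mm thick, so the internal width is 587 − 2 × 18 = 551 mm.


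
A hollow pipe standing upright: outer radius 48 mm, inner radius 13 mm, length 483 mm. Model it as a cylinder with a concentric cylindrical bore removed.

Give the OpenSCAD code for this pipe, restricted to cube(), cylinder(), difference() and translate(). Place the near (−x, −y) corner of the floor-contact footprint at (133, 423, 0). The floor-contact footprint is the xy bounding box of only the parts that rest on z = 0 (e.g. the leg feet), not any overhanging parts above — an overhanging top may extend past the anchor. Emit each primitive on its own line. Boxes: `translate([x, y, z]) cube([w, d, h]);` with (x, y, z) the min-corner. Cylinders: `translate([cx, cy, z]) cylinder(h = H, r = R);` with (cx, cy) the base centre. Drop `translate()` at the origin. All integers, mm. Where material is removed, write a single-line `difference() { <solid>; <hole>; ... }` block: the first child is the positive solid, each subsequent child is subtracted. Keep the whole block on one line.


difference() { translate([181, 471, 0]) cylinder(h = 483, r = 48); translate([181, 471, 0]) cylinder(h = 483, r = 13); }


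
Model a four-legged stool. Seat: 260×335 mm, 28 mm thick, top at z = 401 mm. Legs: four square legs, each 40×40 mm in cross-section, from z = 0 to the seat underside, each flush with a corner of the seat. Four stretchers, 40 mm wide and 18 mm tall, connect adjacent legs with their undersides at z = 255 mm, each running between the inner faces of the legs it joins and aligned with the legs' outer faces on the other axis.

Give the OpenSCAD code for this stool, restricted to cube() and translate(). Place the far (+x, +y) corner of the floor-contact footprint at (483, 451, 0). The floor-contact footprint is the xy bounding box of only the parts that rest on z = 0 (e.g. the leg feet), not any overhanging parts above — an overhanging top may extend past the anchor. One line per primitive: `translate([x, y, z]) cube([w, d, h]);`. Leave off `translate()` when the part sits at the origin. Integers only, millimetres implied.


translate([223, 116, 373]) cube([260, 335, 28]);
translate([223, 116, 0]) cube([40, 40, 373]);
translate([443, 116, 0]) cube([40, 40, 373]);
translate([223, 411, 0]) cube([40, 40, 373]);
translate([443, 411, 0]) cube([40, 40, 373]);
translate([263, 116, 255]) cube([180, 40, 18]);
translate([263, 411, 255]) cube([180, 40, 18]);
translate([223, 156, 255]) cube([40, 255, 18]);
translate([443, 156, 255]) cube([40, 255, 18]);


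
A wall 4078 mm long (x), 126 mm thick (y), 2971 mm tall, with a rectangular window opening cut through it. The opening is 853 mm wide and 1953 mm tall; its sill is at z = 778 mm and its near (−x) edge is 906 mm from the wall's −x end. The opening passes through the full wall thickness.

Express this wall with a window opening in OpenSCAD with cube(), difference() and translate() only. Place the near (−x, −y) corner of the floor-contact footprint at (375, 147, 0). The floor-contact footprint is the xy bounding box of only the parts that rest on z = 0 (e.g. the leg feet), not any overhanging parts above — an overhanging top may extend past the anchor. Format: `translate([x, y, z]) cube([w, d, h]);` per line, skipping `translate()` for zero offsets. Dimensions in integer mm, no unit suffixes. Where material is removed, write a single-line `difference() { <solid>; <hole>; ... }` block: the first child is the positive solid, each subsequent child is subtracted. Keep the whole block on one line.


difference() { translate([375, 147, 0]) cube([4078, 126, 2971]); translate([1281, 147, 778]) cube([853, 126, 1953]); }


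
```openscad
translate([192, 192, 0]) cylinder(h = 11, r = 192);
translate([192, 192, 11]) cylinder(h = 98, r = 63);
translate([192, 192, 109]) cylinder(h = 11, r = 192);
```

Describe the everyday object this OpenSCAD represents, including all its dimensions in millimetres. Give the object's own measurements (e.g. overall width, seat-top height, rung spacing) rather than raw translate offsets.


A spool: two coaxial disc flanges of radius 192 mm and thickness 11 mm, joined by a core cylinder of radius 63 mm and height 98 mm. The lower flange rests on z = 0 and the three cylinders share a vertical axis.


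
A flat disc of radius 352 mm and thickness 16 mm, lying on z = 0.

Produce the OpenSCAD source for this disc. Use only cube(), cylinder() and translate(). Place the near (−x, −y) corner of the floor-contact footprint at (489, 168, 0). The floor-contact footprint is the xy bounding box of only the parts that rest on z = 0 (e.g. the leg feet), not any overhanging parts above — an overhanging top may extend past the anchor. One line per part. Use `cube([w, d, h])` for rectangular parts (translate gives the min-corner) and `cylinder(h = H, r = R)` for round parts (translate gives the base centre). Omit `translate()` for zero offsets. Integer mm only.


translate([841, 520, 0]) cylinder(h = 16, r = 352);


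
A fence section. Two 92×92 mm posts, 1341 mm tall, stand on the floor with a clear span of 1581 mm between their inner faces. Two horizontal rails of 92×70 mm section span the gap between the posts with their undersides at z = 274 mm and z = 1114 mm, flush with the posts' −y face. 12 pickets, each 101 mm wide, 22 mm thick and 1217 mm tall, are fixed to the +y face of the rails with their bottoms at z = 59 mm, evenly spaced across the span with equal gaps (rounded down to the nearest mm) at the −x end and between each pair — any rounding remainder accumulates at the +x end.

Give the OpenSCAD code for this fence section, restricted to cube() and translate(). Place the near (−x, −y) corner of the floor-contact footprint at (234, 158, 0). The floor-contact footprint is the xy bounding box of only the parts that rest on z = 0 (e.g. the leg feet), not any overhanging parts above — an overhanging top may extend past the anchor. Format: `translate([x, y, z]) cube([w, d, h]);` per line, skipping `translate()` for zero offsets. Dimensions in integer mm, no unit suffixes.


translate([234, 158, 0]) cube([92, 92, 1341]);
translate([1907, 158, 0]) cube([92, 92, 1341]);
translate([326, 158, 274]) cube([1581, 92, 70]);
translate([326, 158, 1114]) cube([1581, 92, 70]);
translate([354, 250, 59]) cube([101, 22, 1217]);
translate([483, 250, 59]) cube([101, 22, 1217]);
translate([612, 250, 59]) cube([101, 22, 1217]);
translate([741, 250, 59]) cube([101, 22, 1217]);
translate([870, 250, 59]) cube([101, 22, 1217]);
translate([999, 250, 59]) cube([101, 22, 1217]);
translate([1128, 250, 59]) cube([101, 22, 1217]);
translate([1257, 250, 59]) cube([101, 22, 1217]);
translate([1386, 250, 59]) cube([101, 22, 1217]);
translate([1515, 250, 59]) cube([101, 22, 1217]);
translate([1644, 250, 59]) cube([101, 22, 1217]);
translate([1773, 250, 59]) cube([101, 22, 1217]);


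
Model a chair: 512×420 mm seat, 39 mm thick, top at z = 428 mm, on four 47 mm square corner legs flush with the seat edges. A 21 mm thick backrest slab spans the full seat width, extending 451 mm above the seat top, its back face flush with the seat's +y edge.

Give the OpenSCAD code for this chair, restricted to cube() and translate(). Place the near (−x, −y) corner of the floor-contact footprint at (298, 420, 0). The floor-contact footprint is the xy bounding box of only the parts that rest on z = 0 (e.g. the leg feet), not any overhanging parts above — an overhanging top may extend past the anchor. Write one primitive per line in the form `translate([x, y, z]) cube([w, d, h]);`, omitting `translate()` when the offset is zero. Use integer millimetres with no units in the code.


// leg_h = 428 - 39 = 389
translate([298, 420, 389]) cube([512, 420, 39]);
translate([298, 420, 0]) cube([47, 47, 389]);
translate([763, 420, 0]) cube([47, 47, 389]);
translate([298, 793, 0]) cube([47, 47, 389]);
translate([763, 793, 0]) cube([47, 47, 389]);
translate([298, 819, 428]) cube([512, 21, 451]);


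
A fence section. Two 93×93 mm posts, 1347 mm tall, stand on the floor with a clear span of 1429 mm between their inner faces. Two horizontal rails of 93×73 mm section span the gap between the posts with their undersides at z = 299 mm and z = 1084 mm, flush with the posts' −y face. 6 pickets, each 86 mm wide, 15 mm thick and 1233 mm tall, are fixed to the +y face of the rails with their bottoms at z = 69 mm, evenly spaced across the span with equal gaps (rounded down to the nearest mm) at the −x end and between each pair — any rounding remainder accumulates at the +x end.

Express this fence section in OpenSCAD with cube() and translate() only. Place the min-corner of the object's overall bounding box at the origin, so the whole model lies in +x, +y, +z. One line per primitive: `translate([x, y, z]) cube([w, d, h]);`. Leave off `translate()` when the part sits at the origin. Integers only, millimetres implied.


cube([93, 93, 1347]);
translate([1522, 0, 0]) cube([93, 93, 1347]);
translate([93, 0, 299]) cube([1429, 93, 73]);
translate([93, 0, 1084]) cube([1429, 93, 73]);
translate([223, 93, 69]) cube([86, 15, 1233]);
translate([439, 93, 69]) cube([86, 15, 1233]);
translate([655, 93, 69]) cube([86, 15, 1233]);
translate([871, 93, 69]) cube([86, 15, 1233]);
translate([1087, 93, 69]) cube([86, 15, 1233]);
translate([1303, 93, 69]) cube([86, 15, 1233]);


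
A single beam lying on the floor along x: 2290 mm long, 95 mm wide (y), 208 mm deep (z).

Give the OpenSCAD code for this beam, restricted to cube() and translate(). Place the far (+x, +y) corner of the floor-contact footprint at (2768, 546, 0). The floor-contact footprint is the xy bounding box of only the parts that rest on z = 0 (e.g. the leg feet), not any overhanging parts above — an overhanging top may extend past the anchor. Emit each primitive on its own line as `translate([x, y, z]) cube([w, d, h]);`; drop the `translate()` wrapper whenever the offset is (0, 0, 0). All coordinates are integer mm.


translate([478, 451, 0]) cube([2290, 95, 208]);


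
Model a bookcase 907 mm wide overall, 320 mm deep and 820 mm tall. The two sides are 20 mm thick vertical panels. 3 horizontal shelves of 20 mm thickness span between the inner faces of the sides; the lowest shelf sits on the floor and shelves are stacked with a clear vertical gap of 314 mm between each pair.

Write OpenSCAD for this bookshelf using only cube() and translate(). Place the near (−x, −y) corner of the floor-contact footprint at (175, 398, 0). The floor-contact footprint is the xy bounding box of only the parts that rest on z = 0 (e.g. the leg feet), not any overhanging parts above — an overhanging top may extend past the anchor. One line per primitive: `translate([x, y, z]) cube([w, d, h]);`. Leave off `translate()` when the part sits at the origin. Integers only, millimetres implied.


translate([175, 398, 0]) cube([20, 320, 820]);
translate([1062, 398, 0]) cube([20, 320, 820]);
translate([195, 398, 0]) cube([867, 320, 20]);
translate([195, 398, 334]) cube([867, 320, 20]);
translate([195, 398, 668]) cube([867, 320, 20]);


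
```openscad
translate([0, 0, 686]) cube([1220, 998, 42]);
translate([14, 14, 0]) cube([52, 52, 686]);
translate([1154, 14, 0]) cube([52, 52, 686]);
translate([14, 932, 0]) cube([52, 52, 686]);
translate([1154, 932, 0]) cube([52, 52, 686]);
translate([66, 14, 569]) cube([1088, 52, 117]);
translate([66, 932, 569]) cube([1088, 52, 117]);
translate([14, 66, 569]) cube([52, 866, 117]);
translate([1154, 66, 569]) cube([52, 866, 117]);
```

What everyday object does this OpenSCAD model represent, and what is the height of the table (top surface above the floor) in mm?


A table. The table height is 728 mm.

A 1220×998×42 slab sits at z = 686 on four 52 mm square posts — a table. The top surface is at 686 + 42 = 728 mm.


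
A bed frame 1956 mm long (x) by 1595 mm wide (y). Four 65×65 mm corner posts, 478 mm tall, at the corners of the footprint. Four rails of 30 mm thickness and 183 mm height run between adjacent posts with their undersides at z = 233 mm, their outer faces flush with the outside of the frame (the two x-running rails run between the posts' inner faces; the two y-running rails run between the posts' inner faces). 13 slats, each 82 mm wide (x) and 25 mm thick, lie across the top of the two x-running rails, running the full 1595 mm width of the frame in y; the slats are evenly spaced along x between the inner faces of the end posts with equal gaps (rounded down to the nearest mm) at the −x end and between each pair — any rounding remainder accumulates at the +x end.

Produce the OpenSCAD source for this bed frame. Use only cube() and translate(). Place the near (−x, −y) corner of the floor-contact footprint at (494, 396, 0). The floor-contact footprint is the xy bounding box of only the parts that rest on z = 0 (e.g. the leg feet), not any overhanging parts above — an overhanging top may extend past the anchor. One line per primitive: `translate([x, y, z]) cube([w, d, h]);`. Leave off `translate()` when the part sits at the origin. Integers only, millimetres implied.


translate([494, 396, 0]) cube([65, 65, 478]);
translate([494, 1926, 0]) cube([65, 65, 478]);
translate([2385, 396, 0]) cube([65, 65, 478]);
translate([2385, 1926, 0]) cube([65, 65, 478]);
translate([559, 396, 233]) cube([1826, 30, 183]);
translate([559, 1961, 233]) cube([1826, 30, 183]);
translate([494, 461, 233]) cube([30, 1465, 183]);
translate([2420, 461, 233]) cube([30, 1465, 183]);
translate([613, 396, 416]) cube([82, 1595, 25]);
translate([749, 396, 416]) cube([82, 1595, 25]);
translate([885, 396, 416]) cube([82, 1595, 25]);
translate([1021, 396, 416]) cube([82, 1595, 25]);
translate([1157, 396, 416]) cube([82, 1595, 25]);
translate([1293, 396, 416]) cube([82, 1595, 25]);
translate([1429, 396, 416]) cube([82, 1595, 25]);
translate([1565, 396, 416]) cube([82, 1595, 25]);
translate([1701, 396, 416]) cube([82, 1595, 25]);
translate([1837, 396, 416]) cube([82, 1595, 25]);
translate([1973, 396, 416]) cube([82, 1595, 25]);
translate([2109, 396, 416]) cube([82, 1595, 25]);
translate([2245, 396, 416]) cube([82, 1595, 25]);
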